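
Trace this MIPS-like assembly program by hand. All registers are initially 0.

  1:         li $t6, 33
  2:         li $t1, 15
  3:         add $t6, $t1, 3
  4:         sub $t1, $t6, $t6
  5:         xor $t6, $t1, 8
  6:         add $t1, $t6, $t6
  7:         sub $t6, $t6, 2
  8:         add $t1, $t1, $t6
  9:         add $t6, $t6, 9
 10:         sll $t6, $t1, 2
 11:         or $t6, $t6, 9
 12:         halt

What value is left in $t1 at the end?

after li $t6, 33: $t6=33
after li $t1, 15: $t1=15
after add $t6, $t1, 3: $t6=15+3=18
after sub $t1, $t6, $t6: $t1=18-18=0
after xor $t6, $t1, 8: $t6=0^8=8
after add $t1, $t6, $t6: $t1=8+8=16
after sub $t6, $t6, 2: $t6=8-2=6
after add $t1, $t1, $t6: $t1=16+6=22
after add $t6, $t6, 9: $t6=6+9=15
after sll $t6, $t1, 2: $t6=22<<2=88
after or $t6, $t6, 9: $t6=88|9=89
halt.

22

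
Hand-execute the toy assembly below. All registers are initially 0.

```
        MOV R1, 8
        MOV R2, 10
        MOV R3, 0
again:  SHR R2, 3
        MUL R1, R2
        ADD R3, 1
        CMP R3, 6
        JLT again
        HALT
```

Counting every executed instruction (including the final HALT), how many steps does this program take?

34

MOV R1, 8 → R1=8
MOV R2, 10 → R2=10
MOV R3, 0 → R3=0
SHR R2, 3 → R2=10>>3=1
MUL R1, R2 → R1=8*1=8
ADD R3, 1 → R3=0+1=1
CMP R3, 6  (cmp 1,6)
JLT again: taken
SHR R2, 3 → R2=1>>3=0
MUL R1, R2 → R1=8*0=0
ADD R3, 1 → R3=1+1=2
CMP R3, 6  (cmp 2,6)
JLT again: taken
SHR R2, 3 → R2=0>>3=0
MUL R1, R2 → R1=0*0=0
ADD R3, 1 → R3=2+1=3
CMP R3, 6  (cmp 3,6)
JLT again: taken
SHR R2, 3 → R2=0>>3=0
MUL R1, R2 → R1=0*0=0
ADD R3, 1 → R3=3+1=4
CMP R3, 6  (cmp 4,6)
JLT again: taken
SHR R2, 3 → R2=0>>3=0
MUL R1, R2 → R1=0*0=0
ADD R3, 1 → R3=4+1=5
CMP R3, 6  (cmp 5,6)
JLT again: taken
SHR R2, 3 → R2=0>>3=0
MUL R1, R2 → R1=0*0=0
ADD R3, 1 → R3=5+1=6
CMP R3, 6  (cmp 6,6)
JLT again: not taken
halt.
Total executed instructions: 34.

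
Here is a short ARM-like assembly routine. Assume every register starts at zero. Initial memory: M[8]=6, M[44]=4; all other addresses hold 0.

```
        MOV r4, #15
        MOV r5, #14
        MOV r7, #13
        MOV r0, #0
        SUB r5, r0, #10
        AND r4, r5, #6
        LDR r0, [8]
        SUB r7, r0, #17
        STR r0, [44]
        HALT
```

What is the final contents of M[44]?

r4=15
r5=14
r7=13
r0=0
r5=0-10=-10
r4=(-10)&6=6
r0=M[8]=6
r7=6-17=-11
STR r0, [44] → M[44]=6
halt.

6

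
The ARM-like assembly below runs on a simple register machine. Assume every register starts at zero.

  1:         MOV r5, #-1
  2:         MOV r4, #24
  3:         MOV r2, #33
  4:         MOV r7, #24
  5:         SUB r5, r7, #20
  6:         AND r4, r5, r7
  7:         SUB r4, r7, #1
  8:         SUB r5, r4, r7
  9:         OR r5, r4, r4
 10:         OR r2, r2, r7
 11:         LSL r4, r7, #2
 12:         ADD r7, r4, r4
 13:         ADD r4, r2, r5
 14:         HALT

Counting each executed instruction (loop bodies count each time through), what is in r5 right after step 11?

after MOV r5, #-1: r5=-1
after MOV r4, #24: r4=24
after MOV r2, #33: r2=33
after MOV r7, #24: r7=24
after SUB r5, r7, #20: r5=24-20=4
after AND r4, r5, r7: r4=4&24=0
after SUB r4, r7, #1: r4=24-1=23
after SUB r5, r4, r7: r5=23-24=-1
after OR r5, r4, r4: r5=23|23=23
after OR r2, r2, r7: r2=33|24=57
after LSL r4, r7, #2: r4=24<<2=96
After step 11: r5 = 23.

23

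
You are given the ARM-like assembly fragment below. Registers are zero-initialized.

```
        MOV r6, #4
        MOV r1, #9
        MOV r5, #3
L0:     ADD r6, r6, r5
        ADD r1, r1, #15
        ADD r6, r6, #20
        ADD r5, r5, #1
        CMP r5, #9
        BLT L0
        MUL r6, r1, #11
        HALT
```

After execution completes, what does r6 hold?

MOV r6, #4 → r6=4
MOV r1, #9 → r1=9
MOV r5, #3 → r5=3
ADD r6, r6, r5 → r6=4+3=7
ADD r1, r1, #15 → r1=9+15=24
ADD r6, r6, #20 → r6=7+20=27
ADD r5, r5, #1 → r5=3+1=4
CMP r5, #9  (cmp 4,9)
BLT L0: taken
ADD r6, r6, r5 → r6=27+4=31
ADD r1, r1, #15 → r1=24+15=39
ADD r6, r6, #20 → r6=31+20=51
ADD r5, r5, #1 → r5=4+1=5
CMP r5, #9  (cmp 5,9)
BLT L0: taken
ADD r6, r6, r5 → r6=51+5=56
ADD r1, r1, #15 → r1=39+15=54
ADD r6, r6, #20 → r6=56+20=76
ADD r5, r5, #1 → r5=5+1=6
CMP r5, #9  (cmp 6,9)
BLT L0: taken
ADD r6, r6, r5 → r6=76+6=82
ADD r1, r1, #15 → r1=54+15=69
ADD r6, r6, #20 → r6=82+20=102
ADD r5, r5, #1 → r5=6+1=7
CMP r5, #9  (cmp 7,9)
BLT L0: taken
ADD r6, r6, r5 → r6=102+7=109
ADD r1, r1, #15 → r1=69+15=84
ADD r6, r6, #20 → r6=109+20=129
ADD r5, r5, #1 → r5=7+1=8
CMP r5, #9  (cmp 8,9)
BLT L0: taken
ADD r6, r6, r5 → r6=129+8=137
ADD r1, r1, #15 → r1=84+15=99
ADD r6, r6, #20 → r6=137+20=157
ADD r5, r5, #1 → r5=8+1=9
CMP r5, #9  (cmp 9,9)
BLT L0: not taken
MUL r6, r1, #11 → r6=99*11=1089
halt.

1089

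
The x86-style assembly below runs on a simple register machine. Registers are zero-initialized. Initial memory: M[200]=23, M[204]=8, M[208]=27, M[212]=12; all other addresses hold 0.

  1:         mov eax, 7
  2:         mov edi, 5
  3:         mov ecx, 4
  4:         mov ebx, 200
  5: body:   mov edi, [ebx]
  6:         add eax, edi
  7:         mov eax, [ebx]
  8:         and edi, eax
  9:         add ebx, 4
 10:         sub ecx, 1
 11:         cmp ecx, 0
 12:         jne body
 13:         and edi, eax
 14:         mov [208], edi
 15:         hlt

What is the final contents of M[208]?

eax=7
edi=5
ecx=4
ebx=200
edi=M[200]=23
eax=7+23=30
eax=M[200]=23
edi=23&23=23
ebx=200+4=204
ecx=4-1=3
cmp ecx, 0  (cmp 3,0)
jne body: taken
edi=M[204]=8
eax=23+8=31
eax=M[204]=8
edi=8&8=8
ebx=204+4=208
ecx=3-1=2
cmp ecx, 0  (cmp 2,0)
jne body: taken
edi=M[208]=27
eax=8+27=35
eax=M[208]=27
edi=27&27=27
ebx=208+4=212
ecx=2-1=1
cmp ecx, 0  (cmp 1,0)
jne body: taken
edi=M[212]=12
eax=27+12=39
eax=M[212]=12
edi=12&12=12
ebx=212+4=216
ecx=1-1=0
cmp ecx, 0  (cmp 0,0)
jne body: not taken
edi=12&12=12
mov [208], edi → M[208]=12
halt.

12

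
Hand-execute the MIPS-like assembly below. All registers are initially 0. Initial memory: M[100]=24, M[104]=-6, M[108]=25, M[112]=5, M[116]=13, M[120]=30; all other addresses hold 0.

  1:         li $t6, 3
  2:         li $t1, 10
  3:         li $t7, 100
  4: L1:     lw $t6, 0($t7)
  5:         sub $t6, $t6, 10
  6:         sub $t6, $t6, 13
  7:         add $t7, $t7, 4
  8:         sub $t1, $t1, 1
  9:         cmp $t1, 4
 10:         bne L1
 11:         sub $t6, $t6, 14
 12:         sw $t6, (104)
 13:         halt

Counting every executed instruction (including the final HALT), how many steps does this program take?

48

li $t6, 3 → $t6=3
li $t1, 10 → $t1=10
li $t7, 100 → $t7=100
lw $t6, 0($t7) → $t6=M[100]=24
sub $t6, $t6, 10 → $t6=24-10=14
sub $t6, $t6, 13 → $t6=14-13=1
add $t7, $t7, 4 → $t7=100+4=104
sub $t1, $t1, 1 → $t1=10-1=9
cmp $t1, 4  (cmp 9,4)
bne L1: taken
lw $t6, 0($t7) → $t6=M[104]=-6
sub $t6, $t6, 10 → $t6=(-6)-10=-16
sub $t6, $t6, 13 → $t6=(-16)-13=-29
add $t7, $t7, 4 → $t7=104+4=108
sub $t1, $t1, 1 → $t1=9-1=8
cmp $t1, 4  (cmp 8,4)
bne L1: taken
lw $t6, 0($t7) → $t6=M[108]=25
sub $t6, $t6, 10 → $t6=25-10=15
sub $t6, $t6, 13 → $t6=15-13=2
add $t7, $t7, 4 → $t7=108+4=112
sub $t1, $t1, 1 → $t1=8-1=7
cmp $t1, 4  (cmp 7,4)
bne L1: taken
lw $t6, 0($t7) → $t6=M[112]=5
sub $t6, $t6, 10 → $t6=5-10=-5
sub $t6, $t6, 13 → $t6=(-5)-13=-18
add $t7, $t7, 4 → $t7=112+4=116
sub $t1, $t1, 1 → $t1=7-1=6
cmp $t1, 4  (cmp 6,4)
bne L1: taken
lw $t6, 0($t7) → $t6=M[116]=13
sub $t6, $t6, 10 → $t6=13-10=3
sub $t6, $t6, 13 → $t6=3-13=-10
add $t7, $t7, 4 → $t7=116+4=120
sub $t1, $t1, 1 → $t1=6-1=5
cmp $t1, 4  (cmp 5,4)
bne L1: taken
lw $t6, 0($t7) → $t6=M[120]=30
sub $t6, $t6, 10 → $t6=30-10=20
sub $t6, $t6, 13 → $t6=20-13=7
add $t7, $t7, 4 → $t7=120+4=124
sub $t1, $t1, 1 → $t1=5-1=4
cmp $t1, 4  (cmp 4,4)
bne L1: not taken
sub $t6, $t6, 14 → $t6=7-14=-7
sw $t6, (104) → M[104]=-7
halt.
Total executed instructions: 48.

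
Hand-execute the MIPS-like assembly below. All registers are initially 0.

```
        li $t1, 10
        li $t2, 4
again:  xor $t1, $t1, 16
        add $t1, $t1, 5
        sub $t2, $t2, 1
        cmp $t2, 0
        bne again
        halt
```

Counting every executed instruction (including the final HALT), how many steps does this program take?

$t1=10
$t2=4
$t1=10^16=26
$t1=26+5=31
$t2=4-1=3
cmp $t2, 0  (cmp 3,0)
bne again: taken
$t1=31^16=15
$t1=15+5=20
$t2=3-1=2
cmp $t2, 0  (cmp 2,0)
bne again: taken
$t1=20^16=4
$t1=4+5=9
$t2=2-1=1
cmp $t2, 0  (cmp 1,0)
bne again: taken
$t1=9^16=25
$t1=25+5=30
$t2=1-1=0
cmp $t2, 0  (cmp 0,0)
bne again: not taken
halt.
Total executed instructions: 23.

23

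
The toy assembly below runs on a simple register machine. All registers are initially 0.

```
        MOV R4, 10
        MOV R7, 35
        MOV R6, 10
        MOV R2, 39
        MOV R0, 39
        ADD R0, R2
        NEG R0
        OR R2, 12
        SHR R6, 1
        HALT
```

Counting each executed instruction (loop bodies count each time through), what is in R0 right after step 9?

MOV R4, 10 → R4=10
MOV R7, 35 → R7=35
MOV R6, 10 → R6=10
MOV R2, 39 → R2=39
MOV R0, 39 → R0=39
ADD R0, R2 → R0=39+39=78
NEG R0 → R0=-(78)=-78
OR R2, 12 → R2=39|12=47
SHR R6, 1 → R6=10>>1=5
After step 9: R0 = -78.

-78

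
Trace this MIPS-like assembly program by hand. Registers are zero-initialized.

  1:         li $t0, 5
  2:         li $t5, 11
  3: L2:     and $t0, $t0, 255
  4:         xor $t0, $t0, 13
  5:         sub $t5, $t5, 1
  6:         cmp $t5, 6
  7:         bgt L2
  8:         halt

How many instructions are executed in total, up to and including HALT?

28

after li $t0, 5: $t0=5
after li $t5, 11: $t5=11
after and $t0, $t0, 255: $t0=5&255=5
after xor $t0, $t0, 13: $t0=5^13=8
after sub $t5, $t5, 1: $t5=11-1=10
cmp $t5, 6  (cmp 10,6)
bgt L2: taken
after and $t0, $t0, 255: $t0=8&255=8
after xor $t0, $t0, 13: $t0=8^13=5
after sub $t5, $t5, 1: $t5=10-1=9
cmp $t5, 6  (cmp 9,6)
bgt L2: taken
after and $t0, $t0, 255: $t0=5&255=5
after xor $t0, $t0, 13: $t0=5^13=8
after sub $t5, $t5, 1: $t5=9-1=8
cmp $t5, 6  (cmp 8,6)
bgt L2: taken
after and $t0, $t0, 255: $t0=8&255=8
after xor $t0, $t0, 13: $t0=8^13=5
after sub $t5, $t5, 1: $t5=8-1=7
cmp $t5, 6  (cmp 7,6)
bgt L2: taken
after and $t0, $t0, 255: $t0=5&255=5
after xor $t0, $t0, 13: $t0=5^13=8
after sub $t5, $t5, 1: $t5=7-1=6
cmp $t5, 6  (cmp 6,6)
bgt L2: not taken
halt.
Total executed instructions: 28.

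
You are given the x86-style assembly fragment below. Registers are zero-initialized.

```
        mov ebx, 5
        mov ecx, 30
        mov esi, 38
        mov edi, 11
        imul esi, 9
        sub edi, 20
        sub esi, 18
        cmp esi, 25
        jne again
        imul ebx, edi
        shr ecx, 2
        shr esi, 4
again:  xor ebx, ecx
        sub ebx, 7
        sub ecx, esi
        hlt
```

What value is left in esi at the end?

after mov ebx, 5: ebx=5
after mov ecx, 30: ecx=30
after mov esi, 38: esi=38
after mov edi, 11: edi=11
after imul esi, 9: esi=38*9=342
after sub edi, 20: edi=11-20=-9
after sub esi, 18: esi=342-18=324
cmp esi, 25  (cmp 324,25)
jne again: taken
after xor ebx, ecx: ebx=5^30=27
after sub ebx, 7: ebx=27-7=20
after sub ecx, esi: ecx=30-324=-294
halt.

324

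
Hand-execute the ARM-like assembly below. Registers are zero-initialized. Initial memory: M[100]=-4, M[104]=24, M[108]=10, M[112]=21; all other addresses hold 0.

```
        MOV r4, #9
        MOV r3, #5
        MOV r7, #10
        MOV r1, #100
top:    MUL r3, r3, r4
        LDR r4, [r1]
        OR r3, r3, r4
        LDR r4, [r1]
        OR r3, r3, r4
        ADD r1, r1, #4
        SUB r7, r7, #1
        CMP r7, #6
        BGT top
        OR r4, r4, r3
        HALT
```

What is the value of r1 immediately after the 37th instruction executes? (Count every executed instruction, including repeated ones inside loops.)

r4=9
r3=5
r7=10
r1=100
r3=5*9=45
r4=M[100]=-4
r3=45|(-4)=-3
r4=M[100]=-4
r3=(-3)|(-4)=-3
r1=100+4=104
r7=10-1=9
CMP r7, #6  (cmp 9,6)
BGT top: taken
r3=(-3)*(-4)=12
r4=M[104]=24
r3=12|24=28
r4=M[104]=24
r3=28|24=28
r1=104+4=108
r7=9-1=8
CMP r7, #6  (cmp 8,6)
BGT top: taken
r3=28*24=672
r4=M[108]=10
r3=672|10=682
r4=M[108]=10
r3=682|10=682
r1=108+4=112
r7=8-1=7
CMP r7, #6  (cmp 7,6)
BGT top: taken
r3=682*10=6820
r4=M[112]=21
r3=6820|21=6837
r4=M[112]=21
r3=6837|21=6837
r1=112+4=116
After step 37: r1 = 116.

116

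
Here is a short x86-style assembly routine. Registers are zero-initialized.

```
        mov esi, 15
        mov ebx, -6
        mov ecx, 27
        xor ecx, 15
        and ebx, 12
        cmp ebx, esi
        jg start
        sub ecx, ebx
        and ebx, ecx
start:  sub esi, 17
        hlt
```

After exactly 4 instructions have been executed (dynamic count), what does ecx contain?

20

mov esi, 15 → esi=15
mov ebx, -6 → ebx=-6
mov ecx, 27 → ecx=27
xor ecx, 15 → ecx=27^15=20
After step 4: ecx = 20.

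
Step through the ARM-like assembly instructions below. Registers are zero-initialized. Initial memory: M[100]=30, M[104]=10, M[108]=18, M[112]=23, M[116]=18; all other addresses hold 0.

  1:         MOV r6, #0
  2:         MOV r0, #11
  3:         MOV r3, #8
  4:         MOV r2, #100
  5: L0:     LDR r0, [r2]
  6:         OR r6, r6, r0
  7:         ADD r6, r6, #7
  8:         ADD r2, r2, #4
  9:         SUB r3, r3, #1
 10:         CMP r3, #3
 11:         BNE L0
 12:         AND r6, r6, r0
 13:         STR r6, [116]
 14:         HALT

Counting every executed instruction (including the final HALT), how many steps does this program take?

42

MOV r6, #0 → r6=0
MOV r0, #11 → r0=11
MOV r3, #8 → r3=8
MOV r2, #100 → r2=100
LDR r0, [r2] → r0=M[100]=30
OR r6, r6, r0 → r6=0|30=30
ADD r6, r6, #7 → r6=30+7=37
ADD r2, r2, #4 → r2=100+4=104
SUB r3, r3, #1 → r3=8-1=7
CMP r3, #3  (cmp 7,3)
BNE L0: taken
LDR r0, [r2] → r0=M[104]=10
OR r6, r6, r0 → r6=37|10=47
ADD r6, r6, #7 → r6=47+7=54
ADD r2, r2, #4 → r2=104+4=108
SUB r3, r3, #1 → r3=7-1=6
CMP r3, #3  (cmp 6,3)
BNE L0: taken
LDR r0, [r2] → r0=M[108]=18
OR r6, r6, r0 → r6=54|18=54
ADD r6, r6, #7 → r6=54+7=61
ADD r2, r2, #4 → r2=108+4=112
SUB r3, r3, #1 → r3=6-1=5
CMP r3, #3  (cmp 5,3)
BNE L0: taken
LDR r0, [r2] → r0=M[112]=23
OR r6, r6, r0 → r6=61|23=63
ADD r6, r6, #7 → r6=63+7=70
ADD r2, r2, #4 → r2=112+4=116
SUB r3, r3, #1 → r3=5-1=4
CMP r3, #3  (cmp 4,3)
BNE L0: taken
LDR r0, [r2] → r0=M[116]=18
OR r6, r6, r0 → r6=70|18=86
ADD r6, r6, #7 → r6=86+7=93
ADD r2, r2, #4 → r2=116+4=120
SUB r3, r3, #1 → r3=4-1=3
CMP r3, #3  (cmp 3,3)
BNE L0: not taken
AND r6, r6, r0 → r6=93&18=16
STR r6, [116] → M[116]=16
halt.
Total executed instructions: 42.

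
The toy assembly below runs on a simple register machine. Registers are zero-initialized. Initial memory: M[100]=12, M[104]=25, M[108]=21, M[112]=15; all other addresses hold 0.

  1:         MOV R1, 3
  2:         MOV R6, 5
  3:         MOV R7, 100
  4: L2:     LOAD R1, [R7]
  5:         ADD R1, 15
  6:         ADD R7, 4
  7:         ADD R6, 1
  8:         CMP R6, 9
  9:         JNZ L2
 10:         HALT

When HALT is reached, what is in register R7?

116

after MOV R1, 3: R1=3
after MOV R6, 5: R6=5
after MOV R7, 100: R7=100
after LOAD R1, [R7]: R1=M[100]=12
after ADD R1, 15: R1=12+15=27
after ADD R7, 4: R7=100+4=104
after ADD R6, 1: R6=5+1=6
CMP R6, 9  (cmp 6,9)
JNZ L2: taken
after LOAD R1, [R7]: R1=M[104]=25
after ADD R1, 15: R1=25+15=40
after ADD R7, 4: R7=104+4=108
after ADD R6, 1: R6=6+1=7
CMP R6, 9  (cmp 7,9)
JNZ L2: taken
after LOAD R1, [R7]: R1=M[108]=21
after ADD R1, 15: R1=21+15=36
after ADD R7, 4: R7=108+4=112
after ADD R6, 1: R6=7+1=8
CMP R6, 9  (cmp 8,9)
JNZ L2: taken
after LOAD R1, [R7]: R1=M[112]=15
after ADD R1, 15: R1=15+15=30
after ADD R7, 4: R7=112+4=116
after ADD R6, 1: R6=8+1=9
CMP R6, 9  (cmp 9,9)
JNZ L2: not taken
halt.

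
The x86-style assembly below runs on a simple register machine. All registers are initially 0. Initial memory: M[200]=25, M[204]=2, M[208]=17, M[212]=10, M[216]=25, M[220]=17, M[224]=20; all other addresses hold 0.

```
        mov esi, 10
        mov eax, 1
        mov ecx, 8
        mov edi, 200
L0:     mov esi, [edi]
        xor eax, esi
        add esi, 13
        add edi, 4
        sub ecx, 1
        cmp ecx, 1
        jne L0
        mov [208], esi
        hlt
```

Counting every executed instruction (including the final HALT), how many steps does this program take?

esi=10
eax=1
ecx=8
edi=200
esi=M[200]=25
eax=1^25=24
esi=25+13=38
edi=200+4=204
ecx=8-1=7
cmp ecx, 1  (cmp 7,1)
jne L0: taken
esi=M[204]=2
eax=24^2=26
esi=2+13=15
edi=204+4=208
ecx=7-1=6
cmp ecx, 1  (cmp 6,1)
jne L0: taken
esi=M[208]=17
eax=26^17=11
esi=17+13=30
edi=208+4=212
ecx=6-1=5
cmp ecx, 1  (cmp 5,1)
jne L0: taken
esi=M[212]=10
eax=11^10=1
esi=10+13=23
edi=212+4=216
ecx=5-1=4
cmp ecx, 1  (cmp 4,1)
jne L0: taken
esi=M[216]=25
eax=1^25=24
esi=25+13=38
edi=216+4=220
ecx=4-1=3
cmp ecx, 1  (cmp 3,1)
jne L0: taken
esi=M[220]=17
eax=24^17=9
esi=17+13=30
edi=220+4=224
ecx=3-1=2
cmp ecx, 1  (cmp 2,1)
jne L0: taken
esi=M[224]=20
eax=9^20=29
esi=20+13=33
edi=224+4=228
ecx=2-1=1
cmp ecx, 1  (cmp 1,1)
jne L0: not taken
mov [208], esi → M[208]=33
halt.
Total executed instructions: 55.

55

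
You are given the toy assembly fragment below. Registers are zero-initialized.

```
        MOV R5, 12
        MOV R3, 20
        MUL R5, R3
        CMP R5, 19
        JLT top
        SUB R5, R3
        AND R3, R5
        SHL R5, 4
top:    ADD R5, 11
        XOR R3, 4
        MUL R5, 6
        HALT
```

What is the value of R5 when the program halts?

MOV R5, 12 → R5=12
MOV R3, 20 → R3=20
MUL R5, R3 → R5=12*20=240
CMP R5, 19  (cmp 240,19)
JLT top: not taken
SUB R5, R3 → R5=240-20=220
AND R3, R5 → R3=20&220=20
SHL R5, 4 → R5=220<<4=3520
ADD R5, 11 → R5=3520+11=3531
XOR R3, 4 → R3=20^4=16
MUL R5, 6 → R5=3531*6=21186
halt.

21186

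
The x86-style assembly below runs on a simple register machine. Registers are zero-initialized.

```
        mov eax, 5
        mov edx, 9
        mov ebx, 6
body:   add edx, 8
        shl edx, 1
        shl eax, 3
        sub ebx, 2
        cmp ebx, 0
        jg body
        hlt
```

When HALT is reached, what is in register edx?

184

after mov eax, 5: eax=5
after mov edx, 9: edx=9
after mov ebx, 6: ebx=6
after add edx, 8: edx=9+8=17
after shl edx, 1: edx=17<<1=34
after shl eax, 3: eax=5<<3=40
after sub ebx, 2: ebx=6-2=4
cmp ebx, 0  (cmp 4,0)
jg body: taken
after add edx, 8: edx=34+8=42
after shl edx, 1: edx=42<<1=84
after shl eax, 3: eax=40<<3=320
after sub ebx, 2: ebx=4-2=2
cmp ebx, 0  (cmp 2,0)
jg body: taken
after add edx, 8: edx=84+8=92
after shl edx, 1: edx=92<<1=184
after shl eax, 3: eax=320<<3=2560
after sub ebx, 2: ebx=2-2=0
cmp ebx, 0  (cmp 0,0)
jg body: not taken
halt.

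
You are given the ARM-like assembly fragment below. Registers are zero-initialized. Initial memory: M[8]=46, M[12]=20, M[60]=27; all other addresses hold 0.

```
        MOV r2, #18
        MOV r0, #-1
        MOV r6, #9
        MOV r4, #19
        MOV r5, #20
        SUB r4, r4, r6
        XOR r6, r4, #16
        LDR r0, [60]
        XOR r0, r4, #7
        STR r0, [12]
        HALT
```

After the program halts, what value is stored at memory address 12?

13

after MOV r2, #18: r2=18
after MOV r0, #-1: r0=-1
after MOV r6, #9: r6=9
after MOV r4, #19: r4=19
after MOV r5, #20: r5=20
after SUB r4, r4, r6: r4=19-9=10
after XOR r6, r4, #16: r6=10^16=26
after LDR r0, [60]: r0=M[60]=27
after XOR r0, r4, #7: r0=10^7=13
STR r0, [12] → M[12]=13
halt.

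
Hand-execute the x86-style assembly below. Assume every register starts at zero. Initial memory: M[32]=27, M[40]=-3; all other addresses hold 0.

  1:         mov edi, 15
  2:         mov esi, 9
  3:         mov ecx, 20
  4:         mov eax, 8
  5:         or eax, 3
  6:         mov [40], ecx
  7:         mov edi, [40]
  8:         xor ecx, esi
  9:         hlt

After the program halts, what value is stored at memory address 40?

after mov edi, 15: edi=15
after mov esi, 9: esi=9
after mov ecx, 20: ecx=20
after mov eax, 8: eax=8
after or eax, 3: eax=8|3=11
mov [40], ecx → M[40]=20
after mov edi, [40]: edi=M[40]=20
after xor ecx, esi: ecx=20^9=29
halt.

20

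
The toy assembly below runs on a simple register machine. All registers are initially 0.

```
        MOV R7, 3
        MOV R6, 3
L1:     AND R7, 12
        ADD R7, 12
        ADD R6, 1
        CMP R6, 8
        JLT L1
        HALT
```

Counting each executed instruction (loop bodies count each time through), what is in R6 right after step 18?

after MOV R7, 3: R7=3
after MOV R6, 3: R6=3
after AND R7, 12: R7=3&12=0
after ADD R7, 12: R7=0+12=12
after ADD R6, 1: R6=3+1=4
CMP R6, 8  (cmp 4,8)
JLT L1: taken
after AND R7, 12: R7=12&12=12
after ADD R7, 12: R7=12+12=24
after ADD R6, 1: R6=4+1=5
CMP R6, 8  (cmp 5,8)
JLT L1: taken
after AND R7, 12: R7=24&12=8
after ADD R7, 12: R7=8+12=20
after ADD R6, 1: R6=5+1=6
CMP R6, 8  (cmp 6,8)
JLT L1: taken
after AND R7, 12: R7=20&12=4
After step 18: R6 = 6.

6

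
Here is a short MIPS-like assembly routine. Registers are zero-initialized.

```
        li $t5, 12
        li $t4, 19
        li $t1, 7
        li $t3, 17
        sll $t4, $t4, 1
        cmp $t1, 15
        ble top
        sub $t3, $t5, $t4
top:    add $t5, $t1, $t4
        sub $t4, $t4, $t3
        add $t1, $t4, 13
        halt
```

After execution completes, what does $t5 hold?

45

li $t5, 12 → $t5=12
li $t4, 19 → $t4=19
li $t1, 7 → $t1=7
li $t3, 17 → $t3=17
sll $t4, $t4, 1 → $t4=19<<1=38
cmp $t1, 15  (cmp 7,15)
ble top: taken
add $t5, $t1, $t4 → $t5=7+38=45
sub $t4, $t4, $t3 → $t4=38-17=21
add $t1, $t4, 13 → $t1=21+13=34
halt.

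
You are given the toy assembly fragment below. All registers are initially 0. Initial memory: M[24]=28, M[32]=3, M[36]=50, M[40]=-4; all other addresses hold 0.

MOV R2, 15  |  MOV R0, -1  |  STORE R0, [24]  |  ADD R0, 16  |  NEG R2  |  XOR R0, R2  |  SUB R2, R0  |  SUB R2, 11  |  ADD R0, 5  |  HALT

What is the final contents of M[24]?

-1

after MOV R2, 15: R2=15
after MOV R0, -1: R0=-1
STORE R0, [24] → M[24]=-1
after ADD R0, 16: R0=(-1)+16=15
after NEG R2: R2=-(15)=-15
after XOR R0, R2: R0=15^(-15)=-2
after SUB R2, R0: R2=(-15)-(-2)=-13
after SUB R2, 11: R2=(-13)-11=-24
after ADD R0, 5: R0=(-2)+5=3
halt.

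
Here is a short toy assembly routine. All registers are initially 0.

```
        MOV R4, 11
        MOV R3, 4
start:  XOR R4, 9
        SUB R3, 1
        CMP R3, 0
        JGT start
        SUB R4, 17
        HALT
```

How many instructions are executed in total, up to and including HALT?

20

after MOV R4, 11: R4=11
after MOV R3, 4: R3=4
after XOR R4, 9: R4=11^9=2
after SUB R3, 1: R3=4-1=3
CMP R3, 0  (cmp 3,0)
JGT start: taken
after XOR R4, 9: R4=2^9=11
after SUB R3, 1: R3=3-1=2
CMP R3, 0  (cmp 2,0)
JGT start: taken
after XOR R4, 9: R4=11^9=2
after SUB R3, 1: R3=2-1=1
CMP R3, 0  (cmp 1,0)
JGT start: taken
after XOR R4, 9: R4=2^9=11
after SUB R3, 1: R3=1-1=0
CMP R3, 0  (cmp 0,0)
JGT start: not taken
after SUB R4, 17: R4=11-17=-6
halt.
Total executed instructions: 20.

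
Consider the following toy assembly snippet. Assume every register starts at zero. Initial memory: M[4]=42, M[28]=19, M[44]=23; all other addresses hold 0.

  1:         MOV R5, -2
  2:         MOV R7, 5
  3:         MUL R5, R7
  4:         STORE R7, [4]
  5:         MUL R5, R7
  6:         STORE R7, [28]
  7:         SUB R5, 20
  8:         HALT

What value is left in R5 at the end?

-70

MOV R5, -2 → R5=-2
MOV R7, 5 → R7=5
MUL R5, R7 → R5=(-2)*5=-10
STORE R7, [4] → M[4]=5
MUL R5, R7 → R5=(-10)*5=-50
STORE R7, [28] → M[28]=5
SUB R5, 20 → R5=(-50)-20=-70
halt.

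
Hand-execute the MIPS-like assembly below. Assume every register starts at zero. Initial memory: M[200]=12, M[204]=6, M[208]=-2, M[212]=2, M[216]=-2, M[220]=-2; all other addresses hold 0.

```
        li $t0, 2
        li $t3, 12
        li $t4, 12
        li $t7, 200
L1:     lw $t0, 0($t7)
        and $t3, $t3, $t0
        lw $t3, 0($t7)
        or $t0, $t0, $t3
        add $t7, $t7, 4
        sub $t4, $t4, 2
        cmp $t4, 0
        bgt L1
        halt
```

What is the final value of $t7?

224

$t0=2
$t3=12
$t4=12
$t7=200
$t0=M[200]=12
$t3=12&12=12
$t3=M[200]=12
$t0=12|12=12
$t7=200+4=204
$t4=12-2=10
cmp $t4, 0  (cmp 10,0)
bgt L1: taken
$t0=M[204]=6
$t3=12&6=4
$t3=M[204]=6
$t0=6|6=6
$t7=204+4=208
$t4=10-2=8
cmp $t4, 0  (cmp 8,0)
bgt L1: taken
$t0=M[208]=-2
$t3=6&(-2)=6
$t3=M[208]=-2
$t0=(-2)|(-2)=-2
$t7=208+4=212
$t4=8-2=6
cmp $t4, 0  (cmp 6,0)
bgt L1: taken
$t0=M[212]=2
$t3=(-2)&2=2
$t3=M[212]=2
$t0=2|2=2
$t7=212+4=216
$t4=6-2=4
cmp $t4, 0  (cmp 4,0)
bgt L1: taken
$t0=M[216]=-2
$t3=2&(-2)=2
$t3=M[216]=-2
$t0=(-2)|(-2)=-2
$t7=216+4=220
$t4=4-2=2
cmp $t4, 0  (cmp 2,0)
bgt L1: taken
$t0=M[220]=-2
$t3=(-2)&(-2)=-2
$t3=M[220]=-2
$t0=(-2)|(-2)=-2
$t7=220+4=224
$t4=2-2=0
cmp $t4, 0  (cmp 0,0)
bgt L1: not taken
halt.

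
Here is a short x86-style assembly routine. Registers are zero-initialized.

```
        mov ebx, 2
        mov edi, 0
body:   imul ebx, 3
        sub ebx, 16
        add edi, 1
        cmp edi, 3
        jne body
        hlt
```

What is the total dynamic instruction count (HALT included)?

18

ebx=2
edi=0
ebx=2*3=6
ebx=6-16=-10
edi=0+1=1
cmp edi, 3  (cmp 1,3)
jne body: taken
ebx=(-10)*3=-30
ebx=(-30)-16=-46
edi=1+1=2
cmp edi, 3  (cmp 2,3)
jne body: taken
ebx=(-46)*3=-138
ebx=(-138)-16=-154
edi=2+1=3
cmp edi, 3  (cmp 3,3)
jne body: not taken
halt.
Total executed instructions: 18.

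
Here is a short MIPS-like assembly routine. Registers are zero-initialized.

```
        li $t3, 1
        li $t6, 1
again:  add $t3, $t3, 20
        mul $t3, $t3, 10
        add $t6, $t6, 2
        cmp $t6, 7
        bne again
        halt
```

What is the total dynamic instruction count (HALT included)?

18

li $t3, 1 → $t3=1
li $t6, 1 → $t6=1
add $t3, $t3, 20 → $t3=1+20=21
mul $t3, $t3, 10 → $t3=21*10=210
add $t6, $t6, 2 → $t6=1+2=3
cmp $t6, 7  (cmp 3,7)
bne again: taken
add $t3, $t3, 20 → $t3=210+20=230
mul $t3, $t3, 10 → $t3=230*10=2300
add $t6, $t6, 2 → $t6=3+2=5
cmp $t6, 7  (cmp 5,7)
bne again: taken
add $t3, $t3, 20 → $t3=2300+20=2320
mul $t3, $t3, 10 → $t3=2320*10=23200
add $t6, $t6, 2 → $t6=5+2=7
cmp $t6, 7  (cmp 7,7)
bne again: not taken
halt.
Total executed instructions: 18.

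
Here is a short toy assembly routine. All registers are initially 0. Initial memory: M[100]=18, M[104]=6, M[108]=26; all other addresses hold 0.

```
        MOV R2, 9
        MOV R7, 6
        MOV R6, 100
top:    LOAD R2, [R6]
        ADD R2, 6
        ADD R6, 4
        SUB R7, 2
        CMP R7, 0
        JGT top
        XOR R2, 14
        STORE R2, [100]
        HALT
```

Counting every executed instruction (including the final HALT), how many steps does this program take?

after MOV R2, 9: R2=9
after MOV R7, 6: R7=6
after MOV R6, 100: R6=100
after LOAD R2, [R6]: R2=M[100]=18
after ADD R2, 6: R2=18+6=24
after ADD R6, 4: R6=100+4=104
after SUB R7, 2: R7=6-2=4
CMP R7, 0  (cmp 4,0)
JGT top: taken
after LOAD R2, [R6]: R2=M[104]=6
after ADD R2, 6: R2=6+6=12
after ADD R6, 4: R6=104+4=108
after SUB R7, 2: R7=4-2=2
CMP R7, 0  (cmp 2,0)
JGT top: taken
after LOAD R2, [R6]: R2=M[108]=26
after ADD R2, 6: R2=26+6=32
after ADD R6, 4: R6=108+4=112
after SUB R7, 2: R7=2-2=0
CMP R7, 0  (cmp 0,0)
JGT top: not taken
after XOR R2, 14: R2=32^14=46
STORE R2, [100] → M[100]=46
halt.
Total executed instructions: 24.

24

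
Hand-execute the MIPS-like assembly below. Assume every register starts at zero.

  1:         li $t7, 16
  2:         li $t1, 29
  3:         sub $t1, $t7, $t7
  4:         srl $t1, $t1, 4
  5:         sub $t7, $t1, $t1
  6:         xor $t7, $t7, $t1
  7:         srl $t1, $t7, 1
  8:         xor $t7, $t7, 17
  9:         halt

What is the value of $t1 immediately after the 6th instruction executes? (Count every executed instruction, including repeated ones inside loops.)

$t7=16
$t1=29
$t1=16-16=0
$t1=0>>4=0
$t7=0-0=0
$t7=0^0=0
After step 6: $t1 = 0.

0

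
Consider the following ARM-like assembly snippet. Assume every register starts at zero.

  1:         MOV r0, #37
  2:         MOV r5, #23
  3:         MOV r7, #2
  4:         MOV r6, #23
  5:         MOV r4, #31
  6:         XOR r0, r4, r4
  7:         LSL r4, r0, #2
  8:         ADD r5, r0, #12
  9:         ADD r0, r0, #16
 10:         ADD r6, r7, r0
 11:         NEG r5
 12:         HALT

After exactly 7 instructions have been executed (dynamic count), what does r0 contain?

after MOV r0, #37: r0=37
after MOV r5, #23: r5=23
after MOV r7, #2: r7=2
after MOV r6, #23: r6=23
after MOV r4, #31: r4=31
after XOR r0, r4, r4: r0=31^31=0
after LSL r4, r0, #2: r4=0<<2=0
After step 7: r0 = 0.

0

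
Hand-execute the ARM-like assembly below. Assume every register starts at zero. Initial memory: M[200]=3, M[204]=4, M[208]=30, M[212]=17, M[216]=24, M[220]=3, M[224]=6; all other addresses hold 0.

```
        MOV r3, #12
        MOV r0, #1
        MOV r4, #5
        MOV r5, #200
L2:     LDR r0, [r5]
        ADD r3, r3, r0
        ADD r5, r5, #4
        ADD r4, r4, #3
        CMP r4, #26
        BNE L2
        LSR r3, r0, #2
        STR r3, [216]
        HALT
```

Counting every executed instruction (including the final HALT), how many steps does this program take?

MOV r3, #12 → r3=12
MOV r0, #1 → r0=1
MOV r4, #5 → r4=5
MOV r5, #200 → r5=200
LDR r0, [r5] → r0=M[200]=3
ADD r3, r3, r0 → r3=12+3=15
ADD r5, r5, #4 → r5=200+4=204
ADD r4, r4, #3 → r4=5+3=8
CMP r4, #26  (cmp 8,26)
BNE L2: taken
LDR r0, [r5] → r0=M[204]=4
ADD r3, r3, r0 → r3=15+4=19
ADD r5, r5, #4 → r5=204+4=208
ADD r4, r4, #3 → r4=8+3=11
CMP r4, #26  (cmp 11,26)
BNE L2: taken
LDR r0, [r5] → r0=M[208]=30
ADD r3, r3, r0 → r3=19+30=49
ADD r5, r5, #4 → r5=208+4=212
ADD r4, r4, #3 → r4=11+3=14
CMP r4, #26  (cmp 14,26)
BNE L2: taken
LDR r0, [r5] → r0=M[212]=17
ADD r3, r3, r0 → r3=49+17=66
ADD r5, r5, #4 → r5=212+4=216
ADD r4, r4, #3 → r4=14+3=17
CMP r4, #26  (cmp 17,26)
BNE L2: taken
LDR r0, [r5] → r0=M[216]=24
ADD r3, r3, r0 → r3=66+24=90
ADD r5, r5, #4 → r5=216+4=220
ADD r4, r4, #3 → r4=17+3=20
CMP r4, #26  (cmp 20,26)
BNE L2: taken
LDR r0, [r5] → r0=M[220]=3
ADD r3, r3, r0 → r3=90+3=93
ADD r5, r5, #4 → r5=220+4=224
ADD r4, r4, #3 → r4=20+3=23
CMP r4, #26  (cmp 23,26)
BNE L2: taken
LDR r0, [r5] → r0=M[224]=6
ADD r3, r3, r0 → r3=93+6=99
ADD r5, r5, #4 → r5=224+4=228
ADD r4, r4, #3 → r4=23+3=26
CMP r4, #26  (cmp 26,26)
BNE L2: not taken
LSR r3, r0, #2 → r3=6>>2=1
STR r3, [216] → M[216]=1
halt.
Total executed instructions: 49.

49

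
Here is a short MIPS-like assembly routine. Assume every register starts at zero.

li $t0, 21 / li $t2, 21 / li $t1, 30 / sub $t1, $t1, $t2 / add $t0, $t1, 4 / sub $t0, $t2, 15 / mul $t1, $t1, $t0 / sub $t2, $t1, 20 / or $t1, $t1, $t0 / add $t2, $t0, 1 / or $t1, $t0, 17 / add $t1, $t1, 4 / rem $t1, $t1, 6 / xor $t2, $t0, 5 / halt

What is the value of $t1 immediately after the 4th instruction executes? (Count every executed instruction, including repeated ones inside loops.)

li $t0, 21 → $t0=21
li $t2, 21 → $t2=21
li $t1, 30 → $t1=30
sub $t1, $t1, $t2 → $t1=30-21=9
After step 4: $t1 = 9.

9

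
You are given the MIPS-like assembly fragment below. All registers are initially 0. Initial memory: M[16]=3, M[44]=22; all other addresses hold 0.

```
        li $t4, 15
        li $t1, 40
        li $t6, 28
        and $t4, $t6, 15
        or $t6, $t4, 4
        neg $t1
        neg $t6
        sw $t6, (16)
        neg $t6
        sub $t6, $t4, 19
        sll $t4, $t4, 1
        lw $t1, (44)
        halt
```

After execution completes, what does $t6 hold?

li $t4, 15 → $t4=15
li $t1, 40 → $t1=40
li $t6, 28 → $t6=28
and $t4, $t6, 15 → $t4=28&15=12
or $t6, $t4, 4 → $t6=12|4=12
neg $t1 → $t1=-(40)=-40
neg $t6 → $t6=-(12)=-12
sw $t6, (16) → M[16]=-12
neg $t6 → $t6=-(-12)=12
sub $t6, $t4, 19 → $t6=12-19=-7
sll $t4, $t4, 1 → $t4=12<<1=24
lw $t1, (44) → $t1=M[44]=22
halt.

-7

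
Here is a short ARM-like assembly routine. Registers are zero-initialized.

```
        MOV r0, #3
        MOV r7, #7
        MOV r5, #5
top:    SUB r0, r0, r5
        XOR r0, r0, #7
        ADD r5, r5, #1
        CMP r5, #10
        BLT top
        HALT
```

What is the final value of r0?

-37

r0=3
r7=7
r5=5
r0=3-5=-2
r0=(-2)^7=-7
r5=5+1=6
CMP r5, #10  (cmp 6,10)
BLT top: taken
r0=(-7)-6=-13
r0=(-13)^7=-12
r5=6+1=7
CMP r5, #10  (cmp 7,10)
BLT top: taken
r0=(-12)-7=-19
r0=(-19)^7=-22
r5=7+1=8
CMP r5, #10  (cmp 8,10)
BLT top: taken
r0=(-22)-8=-30
r0=(-30)^7=-27
r5=8+1=9
CMP r5, #10  (cmp 9,10)
BLT top: taken
r0=(-27)-9=-36
r0=(-36)^7=-37
r5=9+1=10
CMP r5, #10  (cmp 10,10)
BLT top: not taken
halt.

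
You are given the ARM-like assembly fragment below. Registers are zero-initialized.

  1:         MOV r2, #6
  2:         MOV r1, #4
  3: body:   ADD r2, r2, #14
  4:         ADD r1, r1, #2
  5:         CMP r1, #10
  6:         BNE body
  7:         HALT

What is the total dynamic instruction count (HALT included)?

MOV r2, #6 → r2=6
MOV r1, #4 → r1=4
ADD r2, r2, #14 → r2=6+14=20
ADD r1, r1, #2 → r1=4+2=6
CMP r1, #10  (cmp 6,10)
BNE body: taken
ADD r2, r2, #14 → r2=20+14=34
ADD r1, r1, #2 → r1=6+2=8
CMP r1, #10  (cmp 8,10)
BNE body: taken
ADD r2, r2, #14 → r2=34+14=48
ADD r1, r1, #2 → r1=8+2=10
CMP r1, #10  (cmp 10,10)
BNE body: not taken
halt.
Total executed instructions: 15.

15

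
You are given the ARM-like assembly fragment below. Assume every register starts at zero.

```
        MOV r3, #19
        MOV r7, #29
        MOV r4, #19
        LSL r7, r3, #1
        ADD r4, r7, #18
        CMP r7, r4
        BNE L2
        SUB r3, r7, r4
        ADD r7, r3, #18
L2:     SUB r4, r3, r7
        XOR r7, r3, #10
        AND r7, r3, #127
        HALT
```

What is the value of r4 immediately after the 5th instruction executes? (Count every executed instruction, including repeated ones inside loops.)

after MOV r3, #19: r3=19
after MOV r7, #29: r7=29
after MOV r4, #19: r4=19
after LSL r7, r3, #1: r7=19<<1=38
after ADD r4, r7, #18: r4=38+18=56
After step 5: r4 = 56.

56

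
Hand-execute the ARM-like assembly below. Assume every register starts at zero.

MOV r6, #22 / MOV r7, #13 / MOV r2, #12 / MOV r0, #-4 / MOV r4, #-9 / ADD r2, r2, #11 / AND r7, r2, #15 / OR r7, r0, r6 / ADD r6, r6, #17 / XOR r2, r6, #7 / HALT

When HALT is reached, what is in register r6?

39

r6=22
r7=13
r2=12
r0=-4
r4=-9
r2=12+11=23
r7=23&15=7
r7=(-4)|22=-2
r6=22+17=39
r2=39^7=32
halt.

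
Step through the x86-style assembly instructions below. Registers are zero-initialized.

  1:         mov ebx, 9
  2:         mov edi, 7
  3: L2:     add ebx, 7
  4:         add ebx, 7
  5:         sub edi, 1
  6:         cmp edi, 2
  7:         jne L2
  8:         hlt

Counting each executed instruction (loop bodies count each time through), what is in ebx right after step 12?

37

ebx=9
edi=7
ebx=9+7=16
ebx=16+7=23
edi=7-1=6
cmp edi, 2  (cmp 6,2)
jne L2: taken
ebx=23+7=30
ebx=30+7=37
edi=6-1=5
cmp edi, 2  (cmp 5,2)
jne L2: taken
After step 12: ebx = 37.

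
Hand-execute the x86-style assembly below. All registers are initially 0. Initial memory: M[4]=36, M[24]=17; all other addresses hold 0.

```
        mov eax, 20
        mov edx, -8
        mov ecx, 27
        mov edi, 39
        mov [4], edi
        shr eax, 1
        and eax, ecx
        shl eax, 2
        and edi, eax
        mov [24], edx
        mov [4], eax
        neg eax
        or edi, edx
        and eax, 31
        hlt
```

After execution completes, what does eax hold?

mov eax, 20 → eax=20
mov edx, -8 → edx=-8
mov ecx, 27 → ecx=27
mov edi, 39 → edi=39
mov [4], edi → M[4]=39
shr eax, 1 → eax=20>>1=10
and eax, ecx → eax=10&27=10
shl eax, 2 → eax=10<<2=40
and edi, eax → edi=39&40=32
mov [24], edx → M[24]=-8
mov [4], eax → M[4]=40
neg eax → eax=-(40)=-40
or edi, edx → edi=32|(-8)=-8
and eax, 31 → eax=(-40)&31=24
halt.

24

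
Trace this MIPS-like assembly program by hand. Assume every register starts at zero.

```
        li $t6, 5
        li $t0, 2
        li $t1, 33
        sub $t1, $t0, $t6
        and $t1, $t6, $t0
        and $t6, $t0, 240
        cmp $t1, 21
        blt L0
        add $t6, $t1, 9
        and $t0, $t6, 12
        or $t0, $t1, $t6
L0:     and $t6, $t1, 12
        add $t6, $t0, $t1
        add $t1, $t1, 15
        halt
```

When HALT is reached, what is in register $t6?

after li $t6, 5: $t6=5
after li $t0, 2: $t0=2
after li $t1, 33: $t1=33
after sub $t1, $t0, $t6: $t1=2-5=-3
after and $t1, $t6, $t0: $t1=5&2=0
after and $t6, $t0, 240: $t6=2&240=0
cmp $t1, 21  (cmp 0,21)
blt L0: taken
after and $t6, $t1, 12: $t6=0&12=0
after add $t6, $t0, $t1: $t6=2+0=2
after add $t1, $t1, 15: $t1=0+15=15
halt.

2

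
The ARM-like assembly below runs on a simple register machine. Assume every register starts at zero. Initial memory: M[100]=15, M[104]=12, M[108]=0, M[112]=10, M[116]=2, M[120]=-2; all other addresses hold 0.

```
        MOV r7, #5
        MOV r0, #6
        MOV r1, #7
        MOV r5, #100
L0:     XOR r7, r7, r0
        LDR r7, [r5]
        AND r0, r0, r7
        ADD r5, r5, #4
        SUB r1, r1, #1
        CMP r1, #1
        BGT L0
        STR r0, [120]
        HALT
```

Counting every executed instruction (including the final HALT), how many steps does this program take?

48

MOV r7, #5 → r7=5
MOV r0, #6 → r0=6
MOV r1, #7 → r1=7
MOV r5, #100 → r5=100
XOR r7, r7, r0 → r7=5^6=3
LDR r7, [r5] → r7=M[100]=15
AND r0, r0, r7 → r0=6&15=6
ADD r5, r5, #4 → r5=100+4=104
SUB r1, r1, #1 → r1=7-1=6
CMP r1, #1  (cmp 6,1)
BGT L0: taken
XOR r7, r7, r0 → r7=15^6=9
LDR r7, [r5] → r7=M[104]=12
AND r0, r0, r7 → r0=6&12=4
ADD r5, r5, #4 → r5=104+4=108
SUB r1, r1, #1 → r1=6-1=5
CMP r1, #1  (cmp 5,1)
BGT L0: taken
XOR r7, r7, r0 → r7=12^4=8
LDR r7, [r5] → r7=M[108]=0
AND r0, r0, r7 → r0=4&0=0
ADD r5, r5, #4 → r5=108+4=112
SUB r1, r1, #1 → r1=5-1=4
CMP r1, #1  (cmp 4,1)
BGT L0: taken
XOR r7, r7, r0 → r7=0^0=0
LDR r7, [r5] → r7=M[112]=10
AND r0, r0, r7 → r0=0&10=0
ADD r5, r5, #4 → r5=112+4=116
SUB r1, r1, #1 → r1=4-1=3
CMP r1, #1  (cmp 3,1)
BGT L0: taken
XOR r7, r7, r0 → r7=10^0=10
LDR r7, [r5] → r7=M[116]=2
AND r0, r0, r7 → r0=0&2=0
ADD r5, r5, #4 → r5=116+4=120
SUB r1, r1, #1 → r1=3-1=2
CMP r1, #1  (cmp 2,1)
BGT L0: taken
XOR r7, r7, r0 → r7=2^0=2
LDR r7, [r5] → r7=M[120]=-2
AND r0, r0, r7 → r0=0&(-2)=0
ADD r5, r5, #4 → r5=120+4=124
SUB r1, r1, #1 → r1=2-1=1
CMP r1, #1  (cmp 1,1)
BGT L0: not taken
STR r0, [120] → M[120]=0
halt.
Total executed instructions: 48.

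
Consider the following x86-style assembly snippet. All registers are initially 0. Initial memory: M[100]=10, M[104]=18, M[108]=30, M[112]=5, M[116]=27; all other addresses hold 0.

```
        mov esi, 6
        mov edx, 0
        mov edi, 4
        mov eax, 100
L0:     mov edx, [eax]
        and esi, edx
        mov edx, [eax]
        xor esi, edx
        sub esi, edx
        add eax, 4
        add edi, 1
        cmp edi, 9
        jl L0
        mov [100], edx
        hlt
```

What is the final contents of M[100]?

after mov esi, 6: esi=6
after mov edx, 0: edx=0
after mov edi, 4: edi=4
after mov eax, 100: eax=100
after mov edx, [eax]: edx=M[100]=10
after and esi, edx: esi=6&10=2
after mov edx, [eax]: edx=M[100]=10
after xor esi, edx: esi=2^10=8
after sub esi, edx: esi=8-10=-2
after add eax, 4: eax=100+4=104
after add edi, 1: edi=4+1=5
cmp edi, 9  (cmp 5,9)
jl L0: taken
after mov edx, [eax]: edx=M[104]=18
after and esi, edx: esi=(-2)&18=18
after mov edx, [eax]: edx=M[104]=18
after xor esi, edx: esi=18^18=0
after sub esi, edx: esi=0-18=-18
after add eax, 4: eax=104+4=108
after add edi, 1: edi=5+1=6
cmp edi, 9  (cmp 6,9)
jl L0: taken
after mov edx, [eax]: edx=M[108]=30
after and esi, edx: esi=(-18)&30=14
after mov edx, [eax]: edx=M[108]=30
after xor esi, edx: esi=14^30=16
after sub esi, edx: esi=16-30=-14
after add eax, 4: eax=108+4=112
after add edi, 1: edi=6+1=7
cmp edi, 9  (cmp 7,9)
jl L0: taken
after mov edx, [eax]: edx=M[112]=5
after and esi, edx: esi=(-14)&5=0
after mov edx, [eax]: edx=M[112]=5
after xor esi, edx: esi=0^5=5
after sub esi, edx: esi=5-5=0
after add eax, 4: eax=112+4=116
after add edi, 1: edi=7+1=8
cmp edi, 9  (cmp 8,9)
jl L0: taken
after mov edx, [eax]: edx=M[116]=27
after and esi, edx: esi=0&27=0
after mov edx, [eax]: edx=M[116]=27
after xor esi, edx: esi=0^27=27
after sub esi, edx: esi=27-27=0
after add eax, 4: eax=116+4=120
after add edi, 1: edi=8+1=9
cmp edi, 9  (cmp 9,9)
jl L0: not taken
mov [100], edx → M[100]=27
halt.

27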